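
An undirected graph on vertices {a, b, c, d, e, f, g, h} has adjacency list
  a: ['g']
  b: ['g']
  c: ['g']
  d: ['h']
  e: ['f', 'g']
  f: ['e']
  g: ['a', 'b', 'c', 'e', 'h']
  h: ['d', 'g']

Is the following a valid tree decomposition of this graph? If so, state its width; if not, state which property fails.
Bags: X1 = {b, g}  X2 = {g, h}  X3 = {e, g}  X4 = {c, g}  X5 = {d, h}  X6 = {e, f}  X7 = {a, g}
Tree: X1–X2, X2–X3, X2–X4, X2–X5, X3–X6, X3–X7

Every vertex of G appears in some bag (union = {a, b, c, d, e, f, g, h}); every edge is covered by a bag; and for each vertex v the set of bags containing v is connected in the bag tree. The decomposition is therefore valid. The largest bag has 2 vertices, so the width is 1.

Yes; width 1.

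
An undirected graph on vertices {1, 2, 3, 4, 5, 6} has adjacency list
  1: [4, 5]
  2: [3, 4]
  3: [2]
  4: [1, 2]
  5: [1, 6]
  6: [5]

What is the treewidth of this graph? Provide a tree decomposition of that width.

Each bag holds 2 vertices, so the decomposition has width 1, which upper-bounds the treewidth. Any graph with an edge has treewidth ≥ 1, and G has the edge 6–5. The upper and lower bounds meet at 1, so that is the treewidth.

Treewidth 1.
One such decomposition:
Bags: B1 = {5, 6}  B2 = {1, 5}  B3 = {1, 4}  B4 = {2, 4}  B5 = {2, 3}
Tree: B1–B2, B2–B3, B3–B4, B4–B5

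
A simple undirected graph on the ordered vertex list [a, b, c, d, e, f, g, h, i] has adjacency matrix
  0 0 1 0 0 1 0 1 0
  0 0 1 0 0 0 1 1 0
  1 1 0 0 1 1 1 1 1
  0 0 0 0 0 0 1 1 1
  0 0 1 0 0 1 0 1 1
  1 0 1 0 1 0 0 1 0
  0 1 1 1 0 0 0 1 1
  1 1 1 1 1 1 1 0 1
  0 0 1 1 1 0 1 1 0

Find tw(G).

A width-3 tree decomposition is:
Bags: B1 = {c, g, h, i}  B2 = {c, e, h, i}  B3 = {c, e, f, h}  B4 = {a, c, f, h}  B5 = {d, g, h, i}  B6 = {b, c, g, h}
Tree: B1–B2, B2–B3, B3–B4, B1–B5, B1–B6
The largest bag has 4 vertices, giving width 3; this decomposition certifies tw(G) ≤ 3. For the lower bound, the 4 vertices {d, g, h, i} are pairwise adjacent, and any tree decomposition puts a clique entirely inside one bag — forcing width ≥ 3. Therefore the treewidth is 3.

3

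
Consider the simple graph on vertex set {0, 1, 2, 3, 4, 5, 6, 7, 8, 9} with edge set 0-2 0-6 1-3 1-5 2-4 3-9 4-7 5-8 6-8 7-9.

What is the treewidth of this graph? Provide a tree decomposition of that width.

Treewidth 2.
One optimal decomposition is:
Bags: B1 = {1, 5, 8}  B2 = {1, 3, 8}  B3 = {3, 8, 9}  B4 = {7, 8, 9}  B5 = {4, 7, 8}  B6 = {2, 4, 8}  B7 = {0, 2, 8}  B8 = {0, 6, 8}
Tree: B1–B2, B2–B3, B3–B4, B4–B5, B5–B6, B6–B7, B7–B8

The largest bag has 3 vertices, giving width 2; this decomposition certifies tw(G) ≤ 2. Since 8–5–1–3–9–7–4–2–0–6–8 is a cycle in G, G is not acyclic. Forests are exactly the graphs of treewidth ≤ 1, so tw(G) ≥ 2. Hence tw(G) = 2 exactly.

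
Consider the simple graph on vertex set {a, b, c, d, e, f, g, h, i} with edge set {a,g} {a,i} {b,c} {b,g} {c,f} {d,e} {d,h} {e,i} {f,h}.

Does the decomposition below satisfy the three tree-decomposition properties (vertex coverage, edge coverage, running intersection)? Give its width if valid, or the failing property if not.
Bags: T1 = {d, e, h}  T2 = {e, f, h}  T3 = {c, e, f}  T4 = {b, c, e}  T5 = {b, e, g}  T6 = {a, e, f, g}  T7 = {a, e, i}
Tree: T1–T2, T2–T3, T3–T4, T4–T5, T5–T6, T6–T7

A tree decomposition must satisfy three properties: every vertex lies in some bag; for every edge, both endpoints lie together in some bag; and for every vertex, the bags containing it form a connected subtree. Here bags containing vertex f are not connected in the tree, so the decomposition is invalid.

No — bags containing vertex f are not connected in the tree.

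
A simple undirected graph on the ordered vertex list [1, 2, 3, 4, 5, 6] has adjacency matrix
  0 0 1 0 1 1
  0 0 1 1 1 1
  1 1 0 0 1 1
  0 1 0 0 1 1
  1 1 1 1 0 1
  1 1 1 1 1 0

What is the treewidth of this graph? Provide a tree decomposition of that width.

Treewidth 3.
One optimal decomposition is:
Bags: B1 = {1, 3, 5, 6}  B2 = {2, 3, 5, 6}  B3 = {2, 4, 5, 6}
Tree: B1–B2, B2–B3

Every bag has size at most 4, so the width is 4 − 1 = 3 and tw(G) ≤ 3. On the other hand G contains the 4-clique {1, 3, 5, 6}. A clique must lie in a single bag of any decomposition, so no decomposition can have width below 3. Hence tw(G) = 3 exactly.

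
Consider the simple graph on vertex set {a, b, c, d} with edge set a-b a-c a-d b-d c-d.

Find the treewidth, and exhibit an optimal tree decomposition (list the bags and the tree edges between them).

Every bag has size at most 3, so the width is 3 − 1 = 2 and tw(G) ≤ 2. Conversely, {a, c, d} is a clique of size 3, and the vertices of any clique must share a bag in every tree decomposition; so some bag has ≥ 3 vertices and tw(G) ≥ 2. Hence tw(G) = 2 exactly.

Treewidth 2.
One optimal decomposition is:
Bags: B1 = {a, b, d}  B2 = {a, c, d}
Tree: B1–B2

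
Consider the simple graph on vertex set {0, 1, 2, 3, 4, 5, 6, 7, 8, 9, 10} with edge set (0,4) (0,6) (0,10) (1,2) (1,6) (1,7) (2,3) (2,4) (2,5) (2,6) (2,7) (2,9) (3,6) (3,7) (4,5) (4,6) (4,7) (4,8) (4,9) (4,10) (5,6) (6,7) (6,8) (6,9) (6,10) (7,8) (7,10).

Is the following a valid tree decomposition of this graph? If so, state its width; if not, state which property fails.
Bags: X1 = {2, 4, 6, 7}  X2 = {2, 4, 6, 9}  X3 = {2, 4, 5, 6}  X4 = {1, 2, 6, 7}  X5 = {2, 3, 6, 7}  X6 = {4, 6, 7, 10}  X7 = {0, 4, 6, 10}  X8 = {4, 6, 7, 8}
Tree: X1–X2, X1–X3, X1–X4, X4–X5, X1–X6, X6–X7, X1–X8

Yes; width 3.

Checking the three conditions: (i) the bags cover all of {0, 1, 2, 3, 4, 5, 6, 7, 8, 9, 10}; (ii) for each edge, some bag contains both endpoints; (iii) the bags containing any fixed vertex form a subtree. All hold, so the decomposition is valid with width 4 − 1 = 3.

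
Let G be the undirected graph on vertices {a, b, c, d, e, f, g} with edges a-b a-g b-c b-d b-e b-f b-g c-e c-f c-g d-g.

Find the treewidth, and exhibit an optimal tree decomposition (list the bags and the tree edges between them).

Treewidth 2.
One optimal decomposition is:
Bags: B1 = {b, c, f}  B2 = {b, c, g}  B3 = {b, d, g}  B4 = {b, c, e}  B5 = {a, b, g}
Tree: B1–B2, B2–B3, B2–B4, B2–B5

Each bag holds 3 vertices, so the decomposition has width 2, which upper-bounds the treewidth. For the lower bound, the 3 vertices {b, d, g} are pairwise adjacent, and any tree decomposition puts a clique entirely inside one bag — forcing width ≥ 2. Combining the bounds, tw(G) = 2.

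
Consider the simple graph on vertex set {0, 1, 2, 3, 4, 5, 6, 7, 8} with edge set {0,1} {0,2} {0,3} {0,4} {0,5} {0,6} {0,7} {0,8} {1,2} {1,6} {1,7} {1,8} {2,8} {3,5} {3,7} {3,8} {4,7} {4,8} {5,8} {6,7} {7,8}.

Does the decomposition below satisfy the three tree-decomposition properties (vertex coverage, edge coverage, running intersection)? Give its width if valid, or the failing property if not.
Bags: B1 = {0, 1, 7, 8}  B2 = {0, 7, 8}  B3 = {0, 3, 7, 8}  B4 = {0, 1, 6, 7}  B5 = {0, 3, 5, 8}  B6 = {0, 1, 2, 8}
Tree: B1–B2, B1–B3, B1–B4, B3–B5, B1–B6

No — vertex 4 appears in no bag.

A tree decomposition must satisfy three properties: every vertex lies in some bag; for every edge, both endpoints lie together in some bag; and for every vertex, the bags containing it form a connected subtree. Here vertex 4 appears in no bag, so the decomposition is invalid.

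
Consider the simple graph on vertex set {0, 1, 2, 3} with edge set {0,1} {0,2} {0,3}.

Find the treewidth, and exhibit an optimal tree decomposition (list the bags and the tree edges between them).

Each bag holds 2 vertices, so the decomposition has width 1, which upper-bounds the treewidth. Any graph with an edge has treewidth ≥ 1, and G has the edge 2–0. Combining the bounds, tw(G) = 1.

Treewidth 1.
Bags: B1 = {0, 2}  B2 = {0, 3}  B3 = {0, 1}
Tree: B1–B2, B2–B3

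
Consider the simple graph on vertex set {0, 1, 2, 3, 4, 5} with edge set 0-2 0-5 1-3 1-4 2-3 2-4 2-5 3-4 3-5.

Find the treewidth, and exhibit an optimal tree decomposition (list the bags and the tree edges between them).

Every bag has size at most 3, so the width is 3 − 1 = 2 and tw(G) ≤ 2. On the other hand G contains the 3-clique {1, 3, 4}. A clique must lie in a single bag of any decomposition, so no decomposition can have width below 2. Hence tw(G) = 2 exactly.

Treewidth 2.
Bags: B1 = {2, 3, 4}  B2 = {1, 3, 4}  B3 = {2, 3, 5}  B4 = {0, 2, 5}
Tree: B1–B2, B1–B3, B3–B4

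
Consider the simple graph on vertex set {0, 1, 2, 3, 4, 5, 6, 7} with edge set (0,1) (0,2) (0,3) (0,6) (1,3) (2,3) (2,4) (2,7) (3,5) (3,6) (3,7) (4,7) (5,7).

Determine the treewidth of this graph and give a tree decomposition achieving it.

Treewidth 2.
Bags: B1 = {0, 2, 3}  B2 = {2, 3, 7}  B3 = {3, 5, 7}  B4 = {0, 3, 6}  B5 = {0, 1, 3}  B6 = {2, 4, 7}
Tree: B1–B2, B2–B3, B1–B4, B4–B5, B2–B6

Every bag has size at most 3, so the width is 3 − 1 = 2 and tw(G) ≤ 2. Conversely, {0, 1, 3} is a clique of size 3, and the vertices of any clique must share a bag in every tree decomposition; so some bag has ≥ 3 vertices and tw(G) ≥ 2. The upper and lower bounds meet at 2, so that is the treewidth.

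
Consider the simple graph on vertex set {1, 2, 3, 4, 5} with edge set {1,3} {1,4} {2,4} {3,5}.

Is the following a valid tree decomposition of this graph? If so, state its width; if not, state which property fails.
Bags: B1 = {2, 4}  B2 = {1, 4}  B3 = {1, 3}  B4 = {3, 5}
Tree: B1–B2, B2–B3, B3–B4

Yes; width 1.

Vertex coverage: the bags together contain {1, 2, 3, 4, 5}, the full vertex set. Edge coverage: each edge of G has both endpoints in at least one bag. Running intersection: for every vertex, the bags containing it form a connected subtree. All three properties hold, so this is a valid tree decomposition of width max|bag| − 1 = 1, and hence tw(G) ≤ 1.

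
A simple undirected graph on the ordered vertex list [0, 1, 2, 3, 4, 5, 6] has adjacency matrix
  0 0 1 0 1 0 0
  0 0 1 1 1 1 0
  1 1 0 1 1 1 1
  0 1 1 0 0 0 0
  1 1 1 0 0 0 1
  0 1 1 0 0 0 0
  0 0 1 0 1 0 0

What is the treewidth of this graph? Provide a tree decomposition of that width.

Each bag holds 3 vertices, so the decomposition has width 2, which upper-bounds the treewidth. On the other hand G contains the 3-clique {0, 2, 4}. A clique must lie in a single bag of any decomposition, so no decomposition can have width below 2. Therefore the treewidth is 2.

Treewidth 2.
One optimal decomposition is:
Bags: B1 = {0, 2, 4}  B2 = {1, 2, 4}  B3 = {2, 4, 6}  B4 = {1, 2, 3}  B5 = {1, 2, 5}
Tree: B1–B2, B2–B3, B2–B4, B2–B5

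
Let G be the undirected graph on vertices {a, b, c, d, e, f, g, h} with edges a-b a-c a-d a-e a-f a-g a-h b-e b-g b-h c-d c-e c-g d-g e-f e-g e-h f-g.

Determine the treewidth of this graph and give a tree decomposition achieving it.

Every bag has size at most 4, so the width is 4 − 1 = 3 and tw(G) ≤ 3. On the other hand G contains the 4-clique {a, c, d, g}. A clique must lie in a single bag of any decomposition, so no decomposition can have width below 3. Combining the bounds, tw(G) = 3.

Treewidth 3.
One optimal decomposition is:
Bags: B1 = {a, c, d, g}  B2 = {a, c, e, g}  B3 = {a, e, f, g}  B4 = {a, b, e, g}  B5 = {a, b, e, h}
Tree: B1–B2, B2–B3, B3–B4, B4–B5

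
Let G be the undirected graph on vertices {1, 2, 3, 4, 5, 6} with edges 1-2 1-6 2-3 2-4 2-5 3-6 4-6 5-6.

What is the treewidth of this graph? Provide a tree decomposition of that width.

Treewidth 2.
Bags: B1 = {1, 2, 6}  B2 = {2, 4, 6}  B3 = {2, 5, 6}  B4 = {2, 3, 6}
Tree: B1–B2, B2–B3, B3–B4

Every bag has size at most 3, so the width is 3 − 1 = 2 and tw(G) ≤ 2. For the lower bound, G contains the cycle 6–1–2–4–6, so G is not a forest; only forests have treewidth ≤ 1, hence tw(G) ≥ 2. Hence tw(G) = 2 exactly.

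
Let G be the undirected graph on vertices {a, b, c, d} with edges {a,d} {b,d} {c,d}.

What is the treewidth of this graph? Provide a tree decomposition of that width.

Each bag holds 2 vertices, so the decomposition has width 1, which upper-bounds the treewidth. Any graph with an edge has treewidth ≥ 1, and G has the edge c–d. Hence tw(G) = 1 exactly.

Treewidth 1.
One optimal decomposition is:
Bags: B1 = {c, d}  B2 = {b, d}  B3 = {a, d}
Tree: B1–B2, B1–B3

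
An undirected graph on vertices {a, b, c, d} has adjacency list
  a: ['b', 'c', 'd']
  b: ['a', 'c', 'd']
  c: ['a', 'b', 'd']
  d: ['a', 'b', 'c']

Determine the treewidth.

A width-3 tree decomposition is:
Bags: B1 = {a, b, c, d}
Tree: (single bag)
With just one bag of size 4, the width is 4 − 1 = 3, so tw(G) ≤ 3. For the lower bound, the 4 vertices {a, b, c, d} are pairwise adjacent, and any tree decomposition puts a clique entirely inside one bag — forcing width ≥ 3. Hence tw(G) = 3 exactly.

3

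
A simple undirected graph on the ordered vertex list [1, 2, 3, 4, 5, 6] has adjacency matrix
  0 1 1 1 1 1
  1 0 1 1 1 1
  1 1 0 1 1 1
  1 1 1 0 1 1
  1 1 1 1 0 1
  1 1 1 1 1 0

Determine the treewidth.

5

A width-5 tree decomposition is:
Bags: B1 = {1, 2, 3, 4, 5, 6}
Tree: (single bag)
A single bag containing all 6 vertices is trivially a valid decomposition of width 5. Conversely, {1, 2, 3, 4, 5, 6} is a clique of size 6, and the vertices of any clique must share a bag in every tree decomposition; so some bag has ≥ 6 vertices and tw(G) ≥ 5. Combining the bounds, tw(G) = 5.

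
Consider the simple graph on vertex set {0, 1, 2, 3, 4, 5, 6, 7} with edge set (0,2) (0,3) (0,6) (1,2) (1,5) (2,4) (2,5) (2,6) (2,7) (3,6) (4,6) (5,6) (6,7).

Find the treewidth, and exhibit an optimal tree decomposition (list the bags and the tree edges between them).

The largest bag has 3 vertices, giving width 2; this decomposition certifies tw(G) ≤ 2. Conversely, {1, 2, 5} is a clique of size 3, and the vertices of any clique must share a bag in every tree decomposition; so some bag has ≥ 3 vertices and tw(G) ≥ 2. The upper and lower bounds meet at 2, so that is the treewidth.

Treewidth 2.
Bags: B1 = {2, 4, 6}  B2 = {0, 2, 6}  B3 = {2, 5, 6}  B4 = {1, 2, 5}  B5 = {2, 6, 7}  B6 = {0, 3, 6}
Tree: B1–B2, B2–B3, B3–B4, B1–B5, B2–B6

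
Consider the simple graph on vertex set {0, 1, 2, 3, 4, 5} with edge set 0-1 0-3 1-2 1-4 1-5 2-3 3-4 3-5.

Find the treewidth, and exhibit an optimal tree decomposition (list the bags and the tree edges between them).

The largest bag has 3 vertices, giving width 2; this decomposition certifies tw(G) ≤ 2. Since 0–1–2–3–0 is a cycle in G, G is not acyclic. Forests are exactly the graphs of treewidth ≤ 1, so tw(G) ≥ 2. Hence tw(G) = 2 exactly.

Treewidth 2.
One optimal decomposition is:
Bags: B1 = {0, 1, 3}  B2 = {1, 2, 3}  B3 = {1, 3, 4}  B4 = {1, 3, 5}
Tree: B1–B2, B2–B3, B3–B4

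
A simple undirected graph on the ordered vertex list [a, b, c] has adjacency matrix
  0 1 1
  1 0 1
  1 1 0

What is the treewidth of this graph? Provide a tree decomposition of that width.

Treewidth 2.
Bags: B1 = {a, b, c}
Tree: (single bag)

With just one bag of size 3, the width is 3 − 1 = 2, so tw(G) ≤ 2. Conversely, {a, b, c} is a clique of size 3, and the vertices of any clique must share a bag in every tree decomposition; so some bag has ≥ 3 vertices and tw(G) ≥ 2. Hence tw(G) = 2 exactly.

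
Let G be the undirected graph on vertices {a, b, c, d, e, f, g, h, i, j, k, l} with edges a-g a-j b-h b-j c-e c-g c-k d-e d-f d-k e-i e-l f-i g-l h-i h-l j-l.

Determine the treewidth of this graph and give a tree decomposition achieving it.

Treewidth 3.
One such decomposition:
Bags: B1 = {c, d, f, k}  B2 = {c, d, e, f}  B3 = {c, e, f, i}  B4 = {c, e, g, i}  B5 = {e, g, i, l}  B6 = {g, h, i, l}  B7 = {a, g, h, l}  B8 = {a, h, j, l}  B9 = {a, b, h, j}
Tree: B1–B2, B2–B3, B3–B4, B4–B5, B5–B6, B6–B7, B7–B8, B8–B9

The largest bag has 4 vertices, giving width 3; this decomposition certifies tw(G) ≤ 3. For the lower bound: the 4 vertex sets {d,f,k}, {c}, {e}, {g,h,i,l} are disjoint, each induces a connected subgraph, and every pair is joined by at least one edge of G. Contracting each set to a single vertex therefore yields K_{4} as a minor, and since treewidth is minor-monotone, tw(G) ≥ tw(K_{4}) = 3. Hence tw(G) = 3 exactly.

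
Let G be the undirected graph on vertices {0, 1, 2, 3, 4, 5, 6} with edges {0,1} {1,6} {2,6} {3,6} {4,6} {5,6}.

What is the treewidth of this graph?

1

A width-1 tree decomposition is:
Bags: B1 = {2, 6}  B2 = {4, 6}  B3 = {1, 6}  B4 = {5, 6}  B5 = {0, 1}  B6 = {3, 6}
Tree: B1–B2, B1–B3, B2–B4, B3–B5, B2–B6
The largest bag has 2 vertices, giving width 1; this decomposition certifies tw(G) ≤ 1. Since G has at least one edge (e.g. 6–2), it is not an edgeless graph, so tw(G) ≥ 1. Hence tw(G) = 1 exactly.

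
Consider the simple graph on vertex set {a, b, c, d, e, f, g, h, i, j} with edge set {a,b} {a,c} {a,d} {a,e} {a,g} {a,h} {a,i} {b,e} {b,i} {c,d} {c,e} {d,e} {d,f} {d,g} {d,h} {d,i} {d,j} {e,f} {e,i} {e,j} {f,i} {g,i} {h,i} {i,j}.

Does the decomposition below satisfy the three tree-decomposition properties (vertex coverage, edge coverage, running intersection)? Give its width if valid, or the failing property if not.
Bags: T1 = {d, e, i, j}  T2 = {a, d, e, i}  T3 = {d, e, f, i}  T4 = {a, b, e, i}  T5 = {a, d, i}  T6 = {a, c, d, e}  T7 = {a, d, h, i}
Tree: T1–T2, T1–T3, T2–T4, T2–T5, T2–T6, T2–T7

No — vertex g appears in no bag.

A tree decomposition must satisfy three properties: every vertex lies in some bag; for every edge, both endpoints lie together in some bag; and for every vertex, the bags containing it form a connected subtree. Here vertex g appears in no bag, so the decomposition is invalid.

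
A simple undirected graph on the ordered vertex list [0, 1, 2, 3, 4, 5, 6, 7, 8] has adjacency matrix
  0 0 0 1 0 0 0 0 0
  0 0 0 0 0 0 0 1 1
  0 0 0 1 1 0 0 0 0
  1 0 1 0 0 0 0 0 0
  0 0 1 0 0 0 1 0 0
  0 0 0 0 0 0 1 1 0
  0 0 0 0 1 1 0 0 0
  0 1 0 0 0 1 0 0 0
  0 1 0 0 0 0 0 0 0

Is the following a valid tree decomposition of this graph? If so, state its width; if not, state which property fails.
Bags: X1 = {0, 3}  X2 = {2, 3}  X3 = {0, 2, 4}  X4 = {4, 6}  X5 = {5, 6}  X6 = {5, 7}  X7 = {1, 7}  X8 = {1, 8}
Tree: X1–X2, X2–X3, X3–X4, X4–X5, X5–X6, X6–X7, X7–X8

A tree decomposition must satisfy three properties: every vertex lies in some bag; for every edge, both endpoints lie together in some bag; and for every vertex, the bags containing it form a connected subtree. Here bags containing vertex 0 are not connected in the tree, so the decomposition is invalid.

No — bags containing vertex 0 are not connected in the tree.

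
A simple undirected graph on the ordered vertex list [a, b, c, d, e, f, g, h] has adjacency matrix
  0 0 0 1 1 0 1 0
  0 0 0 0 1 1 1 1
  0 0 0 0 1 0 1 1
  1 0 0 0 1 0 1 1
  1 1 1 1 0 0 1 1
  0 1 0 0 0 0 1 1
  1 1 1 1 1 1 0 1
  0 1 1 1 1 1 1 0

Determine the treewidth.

A width-3 tree decomposition is:
Bags: B1 = {b, e, g, h}  B2 = {d, e, g, h}  B3 = {b, f, g, h}  B4 = {a, d, e, g}  B5 = {c, e, g, h}
Tree: B1–B2, B1–B3, B2–B4, B2–B5
Each bag holds 4 vertices, so the decomposition has width 3, which upper-bounds the treewidth. On the other hand G contains the 4-clique {d, e, g, h}. A clique must lie in a single bag of any decomposition, so no decomposition can have width below 3. The upper and lower bounds meet at 3, so that is the treewidth.

3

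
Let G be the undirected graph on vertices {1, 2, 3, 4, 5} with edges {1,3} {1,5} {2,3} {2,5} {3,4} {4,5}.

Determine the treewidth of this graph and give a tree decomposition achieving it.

Treewidth 2.
Bags: B1 = {1, 3, 5}  B2 = {2, 3, 5}  B3 = {3, 4, 5}
Tree: B1–B2, B2–B3

Every bag has size at most 3, so the width is 3 − 1 = 2 and tw(G) ≤ 2. For the lower bound, G contains the cycle 5–1–3–2–5, so G is not a forest; only forests have treewidth ≤ 1, hence tw(G) ≥ 2. Therefore the treewidth is 2.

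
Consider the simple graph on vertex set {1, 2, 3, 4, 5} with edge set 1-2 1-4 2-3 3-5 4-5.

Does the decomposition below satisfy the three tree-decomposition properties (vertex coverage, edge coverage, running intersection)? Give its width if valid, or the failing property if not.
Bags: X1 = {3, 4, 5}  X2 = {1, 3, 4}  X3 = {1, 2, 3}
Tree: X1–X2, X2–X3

Yes; width 2.

Every vertex of G appears in some bag (union = {1, 2, 3, 4, 5}); every edge is covered by a bag; and for each vertex v the set of bags containing v is connected in the bag tree. The decomposition is therefore valid. The largest bag has 3 vertices, so the width is 2.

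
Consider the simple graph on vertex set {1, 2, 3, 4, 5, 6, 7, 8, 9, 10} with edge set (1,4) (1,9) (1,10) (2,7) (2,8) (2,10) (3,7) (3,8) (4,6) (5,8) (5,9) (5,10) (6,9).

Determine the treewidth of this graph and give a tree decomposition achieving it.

Treewidth 2.
Bags: B1 = {2, 3, 7}  B2 = {2, 3, 8}  B3 = {2, 8, 10}  B4 = {5, 8, 10}  B5 = {1, 5, 10}  B6 = {1, 5, 9}  B7 = {1, 4, 9}  B8 = {4, 6, 9}
Tree: B1–B2, B2–B3, B3–B4, B4–B5, B5–B6, B6–B7, B7–B8

Every bag has size at most 3, so the width is 3 − 1 = 2 and tw(G) ≤ 2. Since 7–3–8–2–7 is a cycle in G, G is not acyclic. Forests are exactly the graphs of treewidth ≤ 1, so tw(G) ≥ 2. Combining the bounds, tw(G) = 2.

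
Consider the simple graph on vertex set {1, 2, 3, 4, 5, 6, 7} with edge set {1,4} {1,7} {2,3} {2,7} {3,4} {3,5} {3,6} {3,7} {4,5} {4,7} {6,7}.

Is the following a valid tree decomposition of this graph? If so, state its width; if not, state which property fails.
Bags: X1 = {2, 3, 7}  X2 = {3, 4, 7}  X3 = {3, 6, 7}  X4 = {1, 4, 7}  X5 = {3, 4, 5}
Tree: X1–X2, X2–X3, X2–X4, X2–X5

Yes; width 2.

Checking the three conditions: (i) the bags cover all of {1, 2, 3, 4, 5, 6, 7}; (ii) for each edge, some bag contains both endpoints; (iii) the bags containing any fixed vertex form a subtree. All hold, so the decomposition is valid with width 3 − 1 = 2.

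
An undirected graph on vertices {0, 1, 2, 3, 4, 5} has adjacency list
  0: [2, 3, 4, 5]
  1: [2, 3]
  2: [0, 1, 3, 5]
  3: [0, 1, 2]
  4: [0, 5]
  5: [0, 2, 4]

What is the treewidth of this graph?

2

A width-2 tree decomposition is:
Bags: B1 = {0, 2, 5}  B2 = {0, 4, 5}  B3 = {0, 2, 3}  B4 = {1, 2, 3}
Tree: B1–B2, B1–B3, B3–B4
The largest bag has 3 vertices, giving width 2; this decomposition certifies tw(G) ≤ 2. On the other hand G contains the 3-clique {0, 2, 3}. A clique must lie in a single bag of any decomposition, so no decomposition can have width below 2. Therefore the treewidth is 2.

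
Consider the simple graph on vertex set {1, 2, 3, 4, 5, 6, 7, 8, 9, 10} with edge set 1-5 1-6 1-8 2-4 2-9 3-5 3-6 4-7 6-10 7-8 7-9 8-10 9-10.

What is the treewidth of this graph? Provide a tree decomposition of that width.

Treewidth 2.
Bags: B1 = {2, 4, 7}  B2 = {2, 7, 9}  B3 = {7, 8, 9}  B4 = {8, 9, 10}  B5 = {1, 8, 10}  B6 = {1, 6, 10}  B7 = {1, 5, 6}  B8 = {3, 5, 6}
Tree: B1–B2, B2–B3, B3–B4, B4–B5, B5–B6, B6–B7, B7–B8

The largest bag has 3 vertices, giving width 2; this decomposition certifies tw(G) ≤ 2. The edges 4–2–9–7–4 form a cycle, so G is not a tree and its treewidth is at least 2. Therefore the treewidth is 2.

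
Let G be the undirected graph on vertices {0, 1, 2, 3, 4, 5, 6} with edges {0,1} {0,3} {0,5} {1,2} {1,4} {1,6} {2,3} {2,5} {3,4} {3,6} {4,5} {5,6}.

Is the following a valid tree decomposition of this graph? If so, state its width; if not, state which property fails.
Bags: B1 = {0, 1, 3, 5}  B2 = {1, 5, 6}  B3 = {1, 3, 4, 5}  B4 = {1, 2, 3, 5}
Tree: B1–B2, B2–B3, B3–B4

A tree decomposition must satisfy three properties: every vertex lies in some bag; for every edge, both endpoints lie together in some bag; and for every vertex, the bags containing it form a connected subtree. Here edge (3,6) lies in no bag, so the decomposition is invalid.

No — edge (3,6) lies in no bag.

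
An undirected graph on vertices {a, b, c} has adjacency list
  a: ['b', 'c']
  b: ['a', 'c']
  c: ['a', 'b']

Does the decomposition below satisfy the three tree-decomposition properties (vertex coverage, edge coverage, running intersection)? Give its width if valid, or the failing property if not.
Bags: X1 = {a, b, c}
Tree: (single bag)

Yes; width 2.

Every vertex of G appears in some bag (union = {a, b, c}); every edge is covered by a bag; and for each vertex v the set of bags containing v is connected in the bag tree. The decomposition is therefore valid. The largest bag has 3 vertices, so the width is 2.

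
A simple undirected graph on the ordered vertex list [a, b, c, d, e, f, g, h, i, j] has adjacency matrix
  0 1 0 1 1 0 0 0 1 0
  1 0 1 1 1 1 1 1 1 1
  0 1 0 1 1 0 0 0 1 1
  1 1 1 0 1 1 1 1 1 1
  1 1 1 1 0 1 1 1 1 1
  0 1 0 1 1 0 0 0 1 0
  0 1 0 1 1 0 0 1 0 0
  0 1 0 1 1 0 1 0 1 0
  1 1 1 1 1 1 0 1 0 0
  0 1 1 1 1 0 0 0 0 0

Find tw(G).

A width-4 tree decomposition is:
Bags: B1 = {b, c, d, e, i}  B2 = {b, d, e, h, i}  B3 = {b, c, d, e, j}  B4 = {a, b, d, e, i}  B5 = {b, d, e, g, h}  B6 = {b, d, e, f, i}
Tree: B1–B2, B1–B3, B1–B4, B2–B5, B2–B6
Each bag holds 5 vertices, so the decomposition has width 4, which upper-bounds the treewidth. For the lower bound, the 5 vertices {b, d, e, g, h} are pairwise adjacent, and any tree decomposition puts a clique entirely inside one bag — forcing width ≥ 4. Therefore the treewidth is 4.

4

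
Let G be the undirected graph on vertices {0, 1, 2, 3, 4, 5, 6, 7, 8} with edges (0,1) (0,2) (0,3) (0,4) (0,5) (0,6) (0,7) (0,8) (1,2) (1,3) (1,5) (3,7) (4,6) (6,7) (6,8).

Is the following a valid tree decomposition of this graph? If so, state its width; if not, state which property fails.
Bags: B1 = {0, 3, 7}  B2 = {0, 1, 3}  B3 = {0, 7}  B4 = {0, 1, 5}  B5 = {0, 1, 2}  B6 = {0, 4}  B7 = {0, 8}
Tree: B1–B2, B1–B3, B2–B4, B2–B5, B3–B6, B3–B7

No — vertex 6 appears in no bag.

A tree decomposition must satisfy three properties: every vertex lies in some bag; for every edge, both endpoints lie together in some bag; and for every vertex, the bags containing it form a connected subtree. Here vertex 6 appears in no bag, so the decomposition is invalid.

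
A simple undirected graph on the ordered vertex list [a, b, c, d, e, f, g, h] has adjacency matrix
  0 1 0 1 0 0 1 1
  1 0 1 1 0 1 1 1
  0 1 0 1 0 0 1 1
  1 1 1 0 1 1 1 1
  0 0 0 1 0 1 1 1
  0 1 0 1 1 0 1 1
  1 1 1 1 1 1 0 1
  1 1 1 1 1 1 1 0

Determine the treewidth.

4

A width-4 tree decomposition is:
Bags: B1 = {b, c, d, g, h}  B2 = {a, b, d, g, h}  B3 = {b, d, f, g, h}  B4 = {d, e, f, g, h}
Tree: B1–B2, B2–B3, B3–B4
Every bag has size at most 5, so the width is 5 − 1 = 4 and tw(G) ≤ 4. For the lower bound, the 5 vertices {d, e, f, g, h} are pairwise adjacent, and any tree decomposition puts a clique entirely inside one bag — forcing width ≥ 4. Hence tw(G) = 4 exactly.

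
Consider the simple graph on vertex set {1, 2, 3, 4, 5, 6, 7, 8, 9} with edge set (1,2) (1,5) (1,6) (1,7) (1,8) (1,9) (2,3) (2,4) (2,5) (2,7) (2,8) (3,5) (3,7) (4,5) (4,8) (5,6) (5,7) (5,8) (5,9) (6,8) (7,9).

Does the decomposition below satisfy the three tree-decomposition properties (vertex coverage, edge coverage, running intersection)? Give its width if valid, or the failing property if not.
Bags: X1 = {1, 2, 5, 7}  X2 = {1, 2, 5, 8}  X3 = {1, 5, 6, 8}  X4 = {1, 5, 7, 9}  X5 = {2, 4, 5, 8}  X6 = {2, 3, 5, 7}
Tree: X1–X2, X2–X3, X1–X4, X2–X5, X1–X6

Yes; width 3.

Vertex coverage: the bags together contain {1, 2, 3, 4, 5, 6, 7, 8, 9}, the full vertex set. Edge coverage: each edge of G has both endpoints in at least one bag. Running intersection: for every vertex, the bags containing it form a connected subtree. All three properties hold, so this is a valid tree decomposition of width max|bag| − 1 = 3, and hence tw(G) ≤ 3.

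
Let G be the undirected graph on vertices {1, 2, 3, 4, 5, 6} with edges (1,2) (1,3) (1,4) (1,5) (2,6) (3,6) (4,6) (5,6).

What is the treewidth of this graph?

2

A width-2 tree decomposition is:
Bags: B1 = {1, 4, 6}  B2 = {1, 2, 6}  B3 = {1, 3, 6}  B4 = {1, 5, 6}
Tree: B1–B2, B2–B3, B3–B4
The largest bag has 3 vertices, giving width 2; this decomposition certifies tw(G) ≤ 2. The edges 4–6–2–1–4 form a cycle, so G is not a tree and its treewidth is at least 2. Therefore the treewidth is 2.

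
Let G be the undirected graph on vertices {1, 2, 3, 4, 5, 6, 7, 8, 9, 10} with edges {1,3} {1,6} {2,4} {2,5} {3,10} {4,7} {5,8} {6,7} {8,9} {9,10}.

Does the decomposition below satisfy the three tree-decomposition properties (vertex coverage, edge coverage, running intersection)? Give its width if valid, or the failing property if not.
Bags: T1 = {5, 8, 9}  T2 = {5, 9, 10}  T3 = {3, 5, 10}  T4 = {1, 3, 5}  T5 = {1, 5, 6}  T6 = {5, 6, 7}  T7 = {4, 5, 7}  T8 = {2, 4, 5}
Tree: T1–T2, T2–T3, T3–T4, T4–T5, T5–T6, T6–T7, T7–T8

Yes; width 2.

Checking the three conditions: (i) the bags cover all of {1, 2, 3, 4, 5, 6, 7, 8, 9, 10}; (ii) for each edge, some bag contains both endpoints; (iii) the bags containing any fixed vertex form a subtree. All hold, so the decomposition is valid with width 3 − 1 = 2.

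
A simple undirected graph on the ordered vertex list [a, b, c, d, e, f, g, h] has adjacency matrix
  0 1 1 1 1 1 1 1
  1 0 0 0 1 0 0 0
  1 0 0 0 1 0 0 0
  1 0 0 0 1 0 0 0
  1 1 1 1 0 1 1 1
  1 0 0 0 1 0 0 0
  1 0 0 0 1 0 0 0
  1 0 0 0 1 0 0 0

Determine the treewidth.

A width-2 tree decomposition is:
Bags: B1 = {a, e, h}  B2 = {a, b, e}  B3 = {a, d, e}  B4 = {a, e, g}  B5 = {a, c, e}  B6 = {a, e, f}
Tree: B1–B2, B1–B3, B1–B4, B4–B5, B5–B6
Each bag holds 3 vertices, so the decomposition has width 2, which upper-bounds the treewidth. Conversely, {a, d, e} is a clique of size 3, and the vertices of any clique must share a bag in every tree decomposition; so some bag has ≥ 3 vertices and tw(G) ≥ 2. Therefore the treewidth is 2.

2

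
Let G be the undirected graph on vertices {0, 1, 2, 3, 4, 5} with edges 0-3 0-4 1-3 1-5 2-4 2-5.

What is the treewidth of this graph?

2

A width-2 tree decomposition is:
Bags: B1 = {1, 2, 5}  B2 = {1, 2, 3}  B3 = {0, 2, 3}  B4 = {0, 2, 4}
Tree: B1–B2, B2–B3, B3–B4
Every bag has size at most 3, so the width is 3 − 1 = 2 and tw(G) ≤ 2. The edges 2–5–1–3–0–4–2 form a cycle, so G is not a tree and its treewidth is at least 2. Hence tw(G) = 2 exactly.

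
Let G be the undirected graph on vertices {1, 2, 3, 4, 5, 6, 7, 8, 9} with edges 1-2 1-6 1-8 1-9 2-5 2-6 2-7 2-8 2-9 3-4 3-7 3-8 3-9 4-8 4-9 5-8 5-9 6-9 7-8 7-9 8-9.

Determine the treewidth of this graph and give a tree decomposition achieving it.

Treewidth 3.
Bags: B1 = {3, 7, 8, 9}  B2 = {2, 7, 8, 9}  B3 = {1, 2, 8, 9}  B4 = {2, 5, 8, 9}  B5 = {3, 4, 8, 9}  B6 = {1, 2, 6, 9}
Tree: B1–B2, B2–B3, B3–B4, B1–B5, B3–B6

Each bag holds 4 vertices, so the decomposition has width 3, which upper-bounds the treewidth. On the other hand G contains the 4-clique {1, 2, 8, 9}. A clique must lie in a single bag of any decomposition, so no decomposition can have width below 3. The upper and lower bounds meet at 3, so that is the treewidth.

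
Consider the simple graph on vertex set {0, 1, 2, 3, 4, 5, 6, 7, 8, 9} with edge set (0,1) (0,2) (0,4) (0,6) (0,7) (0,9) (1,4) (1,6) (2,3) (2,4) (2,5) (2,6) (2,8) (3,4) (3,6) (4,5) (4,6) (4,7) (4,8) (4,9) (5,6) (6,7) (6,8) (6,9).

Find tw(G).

A width-3 tree decomposition is:
Bags: B1 = {0, 2, 4, 6}  B2 = {2, 4, 5, 6}  B3 = {0, 4, 6, 9}  B4 = {0, 1, 4, 6}  B5 = {2, 3, 4, 6}  B6 = {2, 4, 6, 8}  B7 = {0, 4, 6, 7}
Tree: B1–B2, B1–B3, B3–B4, B2–B5, B2–B6, B4–B7
The largest bag has 4 vertices, giving width 3; this decomposition certifies tw(G) ≤ 3. Conversely, {0, 1, 4, 6} is a clique of size 4, and the vertices of any clique must share a bag in every tree decomposition; so some bag has ≥ 4 vertices and tw(G) ≥ 3. The upper and lower bounds meet at 3, so that is the treewidth.

3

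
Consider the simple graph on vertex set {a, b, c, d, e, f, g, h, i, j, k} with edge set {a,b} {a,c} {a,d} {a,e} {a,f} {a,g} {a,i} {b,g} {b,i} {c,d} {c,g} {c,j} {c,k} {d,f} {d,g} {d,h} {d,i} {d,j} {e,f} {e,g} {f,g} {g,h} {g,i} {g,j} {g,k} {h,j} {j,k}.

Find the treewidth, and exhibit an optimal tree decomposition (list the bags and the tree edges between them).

Treewidth 3.
One optimal decomposition is:
Bags: B1 = {c, d, g, j}  B2 = {d, g, h, j}  B3 = {a, c, d, g}  B4 = {a, d, g, i}  B5 = {c, g, j, k}  B6 = {a, d, f, g}  B7 = {a, b, g, i}  B8 = {a, e, f, g}
Tree: B1–B2, B1–B3, B3–B4, B1–B5, B4–B6, B4–B7, B6–B8

Every bag has size at most 4, so the width is 4 − 1 = 3 and tw(G) ≤ 3. For the lower bound, the 4 vertices {d, g, h, j} are pairwise adjacent, and any tree decomposition puts a clique entirely inside one bag — forcing width ≥ 3. Combining the bounds, tw(G) = 3.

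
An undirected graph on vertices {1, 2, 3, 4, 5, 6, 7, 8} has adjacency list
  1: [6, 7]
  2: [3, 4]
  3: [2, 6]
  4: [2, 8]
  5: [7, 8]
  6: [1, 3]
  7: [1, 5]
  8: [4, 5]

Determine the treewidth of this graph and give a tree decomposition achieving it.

Treewidth 2.
Bags: B1 = {1, 6, 7}  B2 = {5, 6, 7}  B3 = {5, 6, 8}  B4 = {4, 6, 8}  B5 = {2, 4, 6}  B6 = {2, 3, 6}
Tree: B1–B2, B2–B3, B3–B4, B4–B5, B5–B6

The largest bag has 3 vertices, giving width 2; this decomposition certifies tw(G) ≤ 2. The edges 6–1–7–5–8–4–2–3–6 form a cycle, so G is not a tree and its treewidth is at least 2. Hence tw(G) = 2 exactly.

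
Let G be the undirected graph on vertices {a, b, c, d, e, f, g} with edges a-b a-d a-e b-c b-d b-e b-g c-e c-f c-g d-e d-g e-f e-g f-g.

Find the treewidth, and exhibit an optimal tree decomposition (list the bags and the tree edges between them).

Every bag has size at most 4, so the width is 4 − 1 = 3 and tw(G) ≤ 3. Conversely, {b, d, e, g} is a clique of size 4, and the vertices of any clique must share a bag in every tree decomposition; so some bag has ≥ 4 vertices and tw(G) ≥ 3. Hence tw(G) = 3 exactly.

Treewidth 3.
One such decomposition:
Bags: B1 = {b, d, e, g}  B2 = {b, c, e, g}  B3 = {a, b, d, e}  B4 = {c, e, f, g}
Tree: B1–B2, B1–B3, B2–B4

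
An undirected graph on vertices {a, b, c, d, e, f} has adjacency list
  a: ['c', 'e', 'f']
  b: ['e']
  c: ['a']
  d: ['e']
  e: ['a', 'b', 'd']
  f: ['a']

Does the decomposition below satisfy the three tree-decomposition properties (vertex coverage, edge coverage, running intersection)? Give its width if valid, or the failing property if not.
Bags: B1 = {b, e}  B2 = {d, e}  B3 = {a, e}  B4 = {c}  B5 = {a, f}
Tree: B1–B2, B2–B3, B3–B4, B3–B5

No — edge (a,c) lies in no bag.

A tree decomposition must satisfy three properties: every vertex lies in some bag; for every edge, both endpoints lie together in some bag; and for every vertex, the bags containing it form a connected subtree. Here edge (a,c) lies in no bag, so the decomposition is invalid.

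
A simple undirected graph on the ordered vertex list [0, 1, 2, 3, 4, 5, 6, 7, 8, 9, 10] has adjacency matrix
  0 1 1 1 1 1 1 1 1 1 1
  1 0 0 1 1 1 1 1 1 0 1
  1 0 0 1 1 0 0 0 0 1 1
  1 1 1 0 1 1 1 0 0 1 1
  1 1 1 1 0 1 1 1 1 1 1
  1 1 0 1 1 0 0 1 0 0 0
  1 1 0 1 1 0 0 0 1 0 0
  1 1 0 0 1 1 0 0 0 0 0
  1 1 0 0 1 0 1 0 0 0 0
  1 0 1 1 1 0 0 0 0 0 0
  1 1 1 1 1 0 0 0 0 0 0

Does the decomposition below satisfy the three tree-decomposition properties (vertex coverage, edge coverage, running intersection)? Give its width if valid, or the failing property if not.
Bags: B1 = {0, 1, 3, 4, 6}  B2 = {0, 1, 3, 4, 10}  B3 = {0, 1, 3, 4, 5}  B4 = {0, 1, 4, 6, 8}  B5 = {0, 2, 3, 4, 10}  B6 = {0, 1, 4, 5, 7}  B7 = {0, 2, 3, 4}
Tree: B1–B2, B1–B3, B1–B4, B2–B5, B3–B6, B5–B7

No — vertex 9 appears in no bag.

A tree decomposition must satisfy three properties: every vertex lies in some bag; for every edge, both endpoints lie together in some bag; and for every vertex, the bags containing it form a connected subtree. Here vertex 9 appears in no bag, so the decomposition is invalid.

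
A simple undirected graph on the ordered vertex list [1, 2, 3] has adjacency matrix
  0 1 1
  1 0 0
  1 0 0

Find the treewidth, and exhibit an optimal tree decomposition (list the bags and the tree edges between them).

Every bag has size at most 2, so the width is 2 − 1 = 1 and tw(G) ≤ 1. Any graph with an edge has treewidth ≥ 1, and G has the edge 1–2. Combining the bounds, tw(G) = 1.

Treewidth 1.
Bags: B1 = {1, 2}  B2 = {1, 3}
Tree: B1–B2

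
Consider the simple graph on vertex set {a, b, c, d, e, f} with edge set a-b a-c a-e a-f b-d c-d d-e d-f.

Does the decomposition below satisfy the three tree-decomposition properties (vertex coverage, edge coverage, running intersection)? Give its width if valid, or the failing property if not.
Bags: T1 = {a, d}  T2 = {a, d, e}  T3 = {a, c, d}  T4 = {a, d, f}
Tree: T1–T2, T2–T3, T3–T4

No — vertex b appears in no bag.

A tree decomposition must satisfy three properties: every vertex lies in some bag; for every edge, both endpoints lie together in some bag; and for every vertex, the bags containing it form a connected subtree. Here vertex b appears in no bag, so the decomposition is invalid.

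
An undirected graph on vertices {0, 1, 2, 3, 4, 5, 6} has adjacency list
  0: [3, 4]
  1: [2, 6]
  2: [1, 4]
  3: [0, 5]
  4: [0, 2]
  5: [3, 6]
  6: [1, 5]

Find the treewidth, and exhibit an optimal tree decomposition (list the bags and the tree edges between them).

Treewidth 2.
One optimal decomposition is:
Bags: B1 = {0, 2, 4}  B2 = {0, 1, 2}  B3 = {0, 1, 6}  B4 = {0, 5, 6}  B5 = {0, 3, 5}
Tree: B1–B2, B2–B3, B3–B4, B4–B5

The largest bag has 3 vertices, giving width 2; this decomposition certifies tw(G) ≤ 2. Since 0–4–2–1–6–5–3–0 is a cycle in G, G is not acyclic. Forests are exactly the graphs of treewidth ≤ 1, so tw(G) ≥ 2. Hence tw(G) = 2 exactly.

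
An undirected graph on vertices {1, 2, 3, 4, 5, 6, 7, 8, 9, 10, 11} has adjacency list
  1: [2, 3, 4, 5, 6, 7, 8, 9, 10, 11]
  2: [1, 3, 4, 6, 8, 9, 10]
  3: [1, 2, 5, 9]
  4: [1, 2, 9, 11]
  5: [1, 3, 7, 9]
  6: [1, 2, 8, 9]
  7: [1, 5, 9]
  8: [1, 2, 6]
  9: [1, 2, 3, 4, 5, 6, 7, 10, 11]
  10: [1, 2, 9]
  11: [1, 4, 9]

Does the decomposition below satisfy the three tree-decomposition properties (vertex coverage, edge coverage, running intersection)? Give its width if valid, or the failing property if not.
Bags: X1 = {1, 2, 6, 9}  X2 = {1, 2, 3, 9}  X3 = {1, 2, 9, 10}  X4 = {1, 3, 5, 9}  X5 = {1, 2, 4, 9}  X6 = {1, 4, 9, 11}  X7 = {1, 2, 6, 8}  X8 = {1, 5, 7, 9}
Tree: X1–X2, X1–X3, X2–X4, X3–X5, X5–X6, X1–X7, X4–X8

Checking the three conditions: (i) the bags cover all of {1, 2, 3, 4, 5, 6, 7, 8, 9, 10, 11}; (ii) for each edge, some bag contains both endpoints; (iii) the bags containing any fixed vertex form a subtree. All hold, so the decomposition is valid with width 4 − 1 = 3.

Yes; width 3.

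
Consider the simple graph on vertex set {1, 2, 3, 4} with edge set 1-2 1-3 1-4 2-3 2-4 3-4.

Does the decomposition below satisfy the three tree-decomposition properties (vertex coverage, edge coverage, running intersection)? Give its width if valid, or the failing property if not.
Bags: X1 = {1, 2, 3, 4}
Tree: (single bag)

Checking the three conditions: (i) the bags cover all of {1, 2, 3, 4}; (ii) for each edge, some bag contains both endpoints; (iii) the bags containing any fixed vertex form a subtree. All hold, so the decomposition is valid with width 4 − 1 = 3.

Yes; width 3.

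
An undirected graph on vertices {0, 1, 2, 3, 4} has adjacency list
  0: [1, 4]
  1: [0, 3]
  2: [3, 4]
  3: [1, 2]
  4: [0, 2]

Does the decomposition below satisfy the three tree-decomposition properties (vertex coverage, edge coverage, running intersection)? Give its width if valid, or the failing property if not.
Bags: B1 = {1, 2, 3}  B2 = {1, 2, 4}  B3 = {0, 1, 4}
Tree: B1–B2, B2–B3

Yes; width 2.

Checking the three conditions: (i) the bags cover all of {0, 1, 2, 3, 4}; (ii) for each edge, some bag contains both endpoints; (iii) the bags containing any fixed vertex form a subtree. All hold, so the decomposition is valid with width 3 − 1 = 2.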